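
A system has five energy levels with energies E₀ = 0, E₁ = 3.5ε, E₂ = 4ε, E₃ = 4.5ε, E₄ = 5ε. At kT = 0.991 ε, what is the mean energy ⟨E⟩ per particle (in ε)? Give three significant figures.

0.238 ε

Eᵢ/kT = 0, 3.5318, 4.0363, 4.5409, 5.0454.
Z = Σ e^(−Eᵢ/kT) = e^(−0) + e^(−3.5318) + e^(−4.0363) + e^(−4.5409) + e^(−5.0454) = 1.0000 + 0.029252 + 0.017663 + 0.010664 + 0.0064389 = 1.0640.
⟨E⟩ = Σ Eᵢ e^(−Eᵢ/kT) / Z = (0·1.0000 + 3.5·0.029252 + 4·0.017663 + 4.5·0.010664 + 5·0.0064389) / 1.0640 = 0.238 ε.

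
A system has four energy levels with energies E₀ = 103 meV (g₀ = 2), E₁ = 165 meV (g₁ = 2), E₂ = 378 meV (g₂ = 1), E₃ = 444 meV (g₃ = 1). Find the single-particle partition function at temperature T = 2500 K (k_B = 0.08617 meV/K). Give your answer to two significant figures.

k_BT = 0.08617 × 2500 K = 215.4 meV.
Eᵢ/kT = 0.4782, 0.7660, 1.755, 2.061.
Z = Σ gᵢe^(−Eᵢ/kT) = 2·e^(−0.4782) + 2·e^(−0.7660) + 1·e^(−1.755) + 1·e^(−2.061) = 1.240 + 0.9297 + 0.1729 + 0.1273 = 2.470.

Z = 2.5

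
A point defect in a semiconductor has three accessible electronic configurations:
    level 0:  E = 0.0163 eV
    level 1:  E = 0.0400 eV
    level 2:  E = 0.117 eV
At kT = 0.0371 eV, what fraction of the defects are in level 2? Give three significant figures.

0.0416

Eᵢ/kT = 0.43935, 1.0782, 3.1536.
Z = Σ e^(−Eᵢ/kT) = e^(−0.43935) + e^(−1.0782) + e^(−3.1536) = 0.64446 + 0.34021 + 0.042698 = 1.0274.
P₂ = e^(−E₂/kT) / Z = 0.042698/1.0274 = 0.0416.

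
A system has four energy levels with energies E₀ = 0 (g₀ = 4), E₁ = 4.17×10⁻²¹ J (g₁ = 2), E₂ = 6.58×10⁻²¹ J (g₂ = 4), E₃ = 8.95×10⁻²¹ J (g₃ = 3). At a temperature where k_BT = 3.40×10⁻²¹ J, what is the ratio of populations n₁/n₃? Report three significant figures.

2.72

n₁/n₃ = (g₁/g₃) exp[−(E₁−E₃)/kT] = (2/3) × exp(−(-4.78 ×10⁻²¹ J)/(3.40 ×10⁻²¹ J)) = (2/3) × exp(1.4059) = 2.72.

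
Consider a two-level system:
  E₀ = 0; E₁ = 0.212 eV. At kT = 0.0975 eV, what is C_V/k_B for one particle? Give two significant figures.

Eᵢ/kT = 0, 2.174.
Z = Σ e^(−Eᵢ/kT) = e^(−0) + e^(−2.174) = 1.000 + 0.1137 = 1.114.
⟨E⟩ = 0.02164 eV, ⟨E²⟩ = 0.004587 eV².
C_V/k_B = (⟨E²⟩ − ⟨E⟩²)/(kT)² = (0.004587 − 0.0004683)/0.009506 = 0.43.

0.43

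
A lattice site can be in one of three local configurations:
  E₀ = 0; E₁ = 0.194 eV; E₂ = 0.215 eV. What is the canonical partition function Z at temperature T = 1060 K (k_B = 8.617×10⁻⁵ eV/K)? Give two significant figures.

k_BT = 8.617×10⁻⁵ × 1060 K = 0.09134 eV.
Eᵢ/kT = 0, 2.124, 2.354.
Z = Σ e^(−Eᵢ/kT) = e^(−0) + e^(−2.124) + e^(−2.354) = 1.000 + 0.1196 + 0.09499 = 1.215.

Z = 1.2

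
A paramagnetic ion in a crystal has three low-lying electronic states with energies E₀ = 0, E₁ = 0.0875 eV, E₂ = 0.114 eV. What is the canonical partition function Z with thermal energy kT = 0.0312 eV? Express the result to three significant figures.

Z = 1.09

Eᵢ/kT = 0, 2.8045, 3.6538.
Z = Σ e^(−Eᵢ/kT) = e^(−0) + e^(−2.8045) + e^(−3.6538) = 1.0000 + 0.060537 + 0.025893 = 1.0864.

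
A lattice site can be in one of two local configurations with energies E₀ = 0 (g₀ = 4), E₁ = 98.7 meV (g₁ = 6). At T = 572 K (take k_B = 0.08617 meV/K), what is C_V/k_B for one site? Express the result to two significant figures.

k_BT = 0.08617 × 572 K = 49.29 meV.
Eᵢ/kT = 0, 2.002.
Z = Σ gᵢe^(−Eᵢ/kT) = 4·e^(−0) + 6·e^(−2.002) = 4.000 + 0.8104 = 4.810.
⟨E⟩ = 16.63 meV, ⟨E²⟩ = 1641 meV².
C_V/k_B = (⟨E²⟩ − ⟨E⟩²)/(kT)² = (1641 − 276.6)/2430 = 0.56.

0.56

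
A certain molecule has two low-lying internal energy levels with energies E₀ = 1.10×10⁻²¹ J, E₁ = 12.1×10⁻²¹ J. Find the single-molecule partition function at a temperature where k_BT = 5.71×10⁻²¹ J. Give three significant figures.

Eᵢ/kT = 0.19264, 2.1191.
Z = Σ e^(−Eᵢ/kT) = e^(−0.19264) + e^(−2.1191) = 0.82478 + 0.12014 = 0.94492.

Z = 0.945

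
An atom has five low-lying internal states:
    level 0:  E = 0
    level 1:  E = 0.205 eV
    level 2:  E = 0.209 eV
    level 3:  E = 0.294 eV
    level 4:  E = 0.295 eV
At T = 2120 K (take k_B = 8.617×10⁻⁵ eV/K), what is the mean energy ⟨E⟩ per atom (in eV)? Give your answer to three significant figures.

k_BT = 8.617×10⁻⁵ × 2120 K = 0.18268 eV.
Eᵢ/kT = 0, 1.1222, 1.1441, 1.6094, 1.6148.
Z = Σ e^(−Eᵢ/kT) = e^(−0) + e^(−1.1222) + e^(−1.1441) + e^(−1.6094) + e^(−1.6148) = 1.0000 + 0.32556 + 0.31851 + 0.20001 + 0.19893 = 2.0430.
⟨E⟩ = Σ Eᵢ e^(−Eᵢ/kT) / Z = (0·1.0000 + 0.205·0.32556 + 0.209·0.31851 + 0.294·0.20001 + 0.295·0.19893) / 2.0430 = 0.123 eV.

0.123 eV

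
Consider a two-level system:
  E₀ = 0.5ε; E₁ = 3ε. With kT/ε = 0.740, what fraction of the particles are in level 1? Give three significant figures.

Eᵢ/kT = 0.67568, 4.0541.
Z = Σ e^(−Eᵢ/kT) = e^(−0.67568) + e^(−4.0541) = 0.50881 + 0.017351 = 0.52616.
P₁ = e^(−E₁/kT) / Z = 0.017351/0.52616 = 0.0330.

0.0330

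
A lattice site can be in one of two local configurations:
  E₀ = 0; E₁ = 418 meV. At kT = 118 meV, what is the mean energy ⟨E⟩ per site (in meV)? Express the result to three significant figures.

11.8 meV

Eᵢ/kT = 0, 3.5424.
Z = Σ e^(−Eᵢ/kT) = e^(−0) + e^(−3.5424) = 1.0000 + 0.028944 = 1.0289.
⟨E⟩ = Σ Eᵢ e^(−Eᵢ/kT) / Z = (0·1.0000 + 418·0.028944) / 1.0289 = 11.8 meV.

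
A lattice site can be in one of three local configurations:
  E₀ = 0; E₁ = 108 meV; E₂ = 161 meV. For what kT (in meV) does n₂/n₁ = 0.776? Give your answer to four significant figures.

n₂/n₁ = exp[−(E₂−E₁)/kT] = 0.776.
⇒ (E₂−E₁)/kT = ln(1/0.776) = ln(1.28866) = 0.253603.
kT = 53 meV / 0.253603 = 209.0 meV.

209.0 meV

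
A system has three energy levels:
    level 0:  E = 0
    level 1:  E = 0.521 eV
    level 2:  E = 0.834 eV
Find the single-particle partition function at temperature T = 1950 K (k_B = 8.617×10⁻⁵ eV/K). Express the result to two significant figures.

Z = 1.1

k_BT = 8.617×10⁻⁵ × 1950 K = 0.1680 eV.
Eᵢ/kT = 0, 3.101, 4.964.
Z = Σ e^(−Eᵢ/kT) = e^(−0) + e^(−3.101) + e^(−4.964) = 1.000 + 0.04500 + 0.006985 = 1.052.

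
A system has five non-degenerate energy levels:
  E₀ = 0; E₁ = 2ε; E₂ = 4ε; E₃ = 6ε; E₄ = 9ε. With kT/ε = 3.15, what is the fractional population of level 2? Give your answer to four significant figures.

0.1392

Eᵢ/kT = 0, 0.634921, 1.26984, 1.90476, 2.85714.
Z = Σ e^(−Eᵢ/kT) = e^(−0) + e^(−0.634921) + e^(−1.26984) + e^(−1.90476) + e^(−2.85714) = 1.00000 + 0.529977 + 0.280877 + 0.148858 + 0.0574328 = 2.01714.
P₂ = e^(−E₂/kT) / Z = 0.280877/2.01714 = 0.1392.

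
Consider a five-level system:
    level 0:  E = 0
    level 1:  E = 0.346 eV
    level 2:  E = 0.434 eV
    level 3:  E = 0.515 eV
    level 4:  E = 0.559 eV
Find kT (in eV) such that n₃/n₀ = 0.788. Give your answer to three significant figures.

n₃/n₀ = exp[−(E₃−E₀)/kT] = 0.788.
⇒ (E₃−E₀)/kT = ln(1/0.788) = ln(1.2690) = 0.23823.
kT = 0.515 eV / 0.23823 = 2.16 eV.

2.16 eV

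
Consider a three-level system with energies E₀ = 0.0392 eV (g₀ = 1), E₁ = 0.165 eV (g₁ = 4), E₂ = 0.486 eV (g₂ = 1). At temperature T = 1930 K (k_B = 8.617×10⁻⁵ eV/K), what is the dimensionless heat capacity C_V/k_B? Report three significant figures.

0.235

k_BT = 8.617×10⁻⁵ × 1930 K = 0.16631 eV.
Eᵢ/kT = 0.23570, 0.99212, 2.9223.
Z = Σ gᵢe^(−Eᵢ/kT) = 1·e^(−0.23570) + 4·e^(−0.99212) + 1·e^(−2.9223) = 0.79002 + 1.4832 + 0.053810 = 2.3270.
⟨E⟩ = 0.12972 eV, ⟨E²⟩ = 0.023336 eV².
C_V/k_B = (⟨E²⟩ − ⟨E⟩²)/(kT)² = (0.023336 − 0.016827)/0.027659 = 0.235.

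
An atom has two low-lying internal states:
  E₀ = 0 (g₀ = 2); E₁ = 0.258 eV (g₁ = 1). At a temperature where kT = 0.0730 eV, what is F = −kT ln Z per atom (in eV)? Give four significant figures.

-0.05166 eV

Eᵢ/kT = 0, 3.53425.
Z = Σ gᵢe^(−Eᵢ/kT) = 2·e^(−0) + 1·e^(−3.53425) = 2.00000 + 0.0291806 = 2.02918.
F = −kT ln Z = −0.0730 × ln(2.02918) = −0.0730 × 0.707632 = -0.05166 eV.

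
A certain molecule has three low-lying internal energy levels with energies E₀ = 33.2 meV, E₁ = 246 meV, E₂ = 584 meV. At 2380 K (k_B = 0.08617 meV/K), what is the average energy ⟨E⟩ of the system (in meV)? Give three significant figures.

k_BT = 0.08617 × 2380 K = 205.08 meV.
Eᵢ/kT = 0.16189, 1.1995, 2.8477.
Z = Σ e^(−Eᵢ/kT) = e^(−0.16189) + e^(−1.1995) + e^(−2.8477) = 0.85053 + 0.30134 + 0.057978 = 1.2098.
⟨E⟩ = Σ Eᵢ e^(−Eᵢ/kT) / Z = (33.2·0.85053 + 246·0.30134 + 584·0.057978) / 1.2098 = 113 meV.

113 meV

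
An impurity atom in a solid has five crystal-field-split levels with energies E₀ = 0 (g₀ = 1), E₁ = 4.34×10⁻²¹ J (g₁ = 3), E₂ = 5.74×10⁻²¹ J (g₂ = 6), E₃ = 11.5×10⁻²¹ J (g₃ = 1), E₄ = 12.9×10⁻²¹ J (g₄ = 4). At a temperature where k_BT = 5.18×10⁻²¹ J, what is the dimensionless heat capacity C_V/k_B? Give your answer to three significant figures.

0.408

Eᵢ/kT = 0, 0.83784, 1.1081, 2.2201, 2.4903.
Z = Σ gᵢe^(−Eᵢ/kT) = 1·e^(−0) + 3·e^(−0.83784) + 6·e^(−1.1081) + 1·e^(−2.2201) + 4·e^(−2.4903) = 1.0000 + 1.2979 + 1.9811 + 0.10860 + 0.33154 = 4.7191.
⟨E⟩ = 4.7743, ⟨E²⟩ = 33.747.
C_V/k_B = (⟨E²⟩ − ⟨E⟩²)/(kT)² = (33.747 − 22.794)/26.832 = 0.408.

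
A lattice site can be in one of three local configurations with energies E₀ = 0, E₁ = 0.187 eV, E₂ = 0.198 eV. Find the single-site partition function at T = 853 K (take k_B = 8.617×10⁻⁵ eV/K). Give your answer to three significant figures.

Z = 1.15

k_BT = 8.617×10⁻⁵ × 853 K = 0.073503 eV.
Eᵢ/kT = 0, 2.5441, 2.6938.
Z = Σ e^(−Eᵢ/kT) = e^(−0) + e^(−2.5441) + e^(−2.6938) = 1.0000 + 0.078544 + 0.067623 = 1.1462.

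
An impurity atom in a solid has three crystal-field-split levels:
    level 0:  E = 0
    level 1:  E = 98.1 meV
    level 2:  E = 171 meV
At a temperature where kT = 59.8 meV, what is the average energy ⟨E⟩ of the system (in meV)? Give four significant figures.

23.03 meV

Eᵢ/kT = 0, 1.64047, 2.85953.
Z = Σ e^(−Eᵢ/kT) = e^(−0) + e^(−1.64047) + e^(−2.85953) = 1.00000 + 0.193889 + 0.0572957 = 1.25118.
⟨E⟩ = Σ Eᵢ e^(−Eᵢ/kT) / Z = (0·1.00000 + 98.1·0.193889 + 171·0.0572957) / 1.25118 = 23.03 meV.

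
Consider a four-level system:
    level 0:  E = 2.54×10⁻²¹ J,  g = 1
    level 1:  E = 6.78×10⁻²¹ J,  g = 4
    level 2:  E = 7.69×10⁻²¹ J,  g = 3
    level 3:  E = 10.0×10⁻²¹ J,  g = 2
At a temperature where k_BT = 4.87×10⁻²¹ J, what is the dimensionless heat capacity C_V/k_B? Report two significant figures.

Eᵢ/kT = 0.5216, 1.392, 1.579, 2.053.
Z = Σ gᵢe^(−Eᵢ/kT) = 1·e^(−0.5216) + 4·e^(−1.392) + 3·e^(−1.579) + 2·e^(−2.053) = 0.5936 + 0.9943 + 0.6185 + 0.2567 = 2.463.
⟨E⟩ = 6.323, ⟨E²⟩ = 45.38.
C_V/k_B = (⟨E²⟩ − ⟨E⟩²)/(kT)² = (45.38 − 39.98)/23.72 = 0.23.

0.23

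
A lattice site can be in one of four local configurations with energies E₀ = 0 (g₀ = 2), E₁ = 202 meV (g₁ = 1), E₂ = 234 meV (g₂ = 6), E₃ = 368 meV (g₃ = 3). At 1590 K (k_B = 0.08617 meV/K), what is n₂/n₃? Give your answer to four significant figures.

k_BT = 0.08617 × 1590 K = 137.010 meV.
n₂/n₃ = (g₂/g₃) exp[−(E₂−E₃)/kT] = (6/3) × exp(−(-134 meV)/(137.010 meV)) = (6/3) × exp(0.978031) = 5.318.

5.318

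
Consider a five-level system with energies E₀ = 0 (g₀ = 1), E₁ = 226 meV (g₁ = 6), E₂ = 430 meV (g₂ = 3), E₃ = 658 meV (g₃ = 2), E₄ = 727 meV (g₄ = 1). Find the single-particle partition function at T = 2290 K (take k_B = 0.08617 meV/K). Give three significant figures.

k_BT = 0.08617 × 2290 K = 197.33 meV.
Eᵢ/kT = 0, 1.1453, 2.1791, 3.3345, 3.6842.
Z = Σ gᵢe^(−Eᵢ/kT) = 1·e^(−0) + 6·e^(−1.1453) + 3·e^(−2.1791) + 2·e^(−3.3345) + 1·e^(−3.6842) = 1.0000 + 1.9088 + 0.33943 + 0.071265 + 0.025117 = 3.3446.

Z = 3.34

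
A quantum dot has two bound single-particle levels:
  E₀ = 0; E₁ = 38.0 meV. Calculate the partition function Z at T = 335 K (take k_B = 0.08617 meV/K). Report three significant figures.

k_BT = 0.08617 × 335 K = 28.867 meV.
Eᵢ/kT = 0, 1.3164.
Z = Σ e^(−Eᵢ/kT) = e^(−0) + e^(−1.3164) = 1.0000 + 0.26810 = 1.2681.

Z = 1.27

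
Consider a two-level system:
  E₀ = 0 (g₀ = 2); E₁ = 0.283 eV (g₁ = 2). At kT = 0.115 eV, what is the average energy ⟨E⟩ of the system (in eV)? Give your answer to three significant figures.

0.0223 eV

Eᵢ/kT = 0, 2.4609.
Z = Σ gᵢe^(−Eᵢ/kT) = 2·e^(−0) + 2·e^(−2.4609) = 2.0000 + 0.17072 = 2.1707.
⟨E⟩ = Σ Eᵢ gᵢe^(−Eᵢ/kT) / Z = (0·2.0000 + 0.283·0.17072) / 2.1707 = 0.0223 eV.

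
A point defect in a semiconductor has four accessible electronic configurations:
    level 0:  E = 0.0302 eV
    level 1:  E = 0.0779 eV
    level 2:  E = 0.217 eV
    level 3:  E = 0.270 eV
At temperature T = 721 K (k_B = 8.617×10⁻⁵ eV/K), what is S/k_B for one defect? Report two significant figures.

k_BT = 8.617×10⁻⁵ × 721 K = 0.06213 eV.
Eᵢ/kT = 0.4861, 1.254, 3.493, 4.346.
Z = Σ e^(−Eᵢ/kT) = e^(−0.4861) + e^(−1.254) + e^(−3.493) + e^(−4.346) = 0.6150 + 0.2854 + 0.03041 + 0.01296 = 0.9438.
⟨E⟩ = Σ EᵢPᵢ = 0.05393 eV.
S/k_B = ln Z + ⟨E⟩/kT = ln(0.9438) + 0.05393/0.06213 = -0.05784 + 0.8680 = 0.81.

0.81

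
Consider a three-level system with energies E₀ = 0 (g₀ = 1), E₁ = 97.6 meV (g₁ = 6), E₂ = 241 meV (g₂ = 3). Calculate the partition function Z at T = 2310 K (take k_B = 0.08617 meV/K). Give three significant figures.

Z = 5.57

k_BT = 0.08617 × 2310 K = 199.05 meV.
Eᵢ/kT = 0, 0.49033, 1.2108.
Z = Σ gᵢe^(−Eᵢ/kT) = 1·e^(−0) + 6·e^(−0.49033) + 3·e^(−1.2108) = 1.0000 + 3.6745 + 0.89388 = 5.5684.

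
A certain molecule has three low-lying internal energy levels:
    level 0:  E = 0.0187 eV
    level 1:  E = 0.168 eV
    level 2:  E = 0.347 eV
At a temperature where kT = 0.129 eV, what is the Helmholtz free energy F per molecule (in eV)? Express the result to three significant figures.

-0.0240 eV

Eᵢ/kT = 0.14496, 1.3023, 2.6899.
Z = Σ e^(−Eᵢ/kT) = e^(−0.14496) + e^(−1.3023) + e^(−2.6899) = 0.86506 + 0.27191 + 0.067888 = 1.2049.
F = −kT ln Z = −0.129 × ln(1.2049) = −0.129 × 0.18640 = -0.0240 eV.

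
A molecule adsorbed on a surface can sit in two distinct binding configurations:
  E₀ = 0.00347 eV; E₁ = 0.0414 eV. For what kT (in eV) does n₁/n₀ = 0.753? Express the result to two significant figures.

n₁/n₀ = exp[−(E₁−E₀)/kT] = 0.753.
⇒ (E₁−E₀)/kT = ln(1/0.753) = ln(1.328) = 0.2837.
kT = 0.03793 eV / 0.2837 = 0.13 eV.

0.13 eV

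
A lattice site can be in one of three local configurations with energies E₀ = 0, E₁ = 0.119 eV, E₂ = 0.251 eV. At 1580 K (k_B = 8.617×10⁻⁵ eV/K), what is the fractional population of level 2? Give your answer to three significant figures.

k_BT = 8.617×10⁻⁵ × 1580 K = 0.13615 eV.
Eᵢ/kT = 0, 0.87404, 1.8436.
Z = Σ e^(−Eᵢ/kT) = e^(−0) + e^(−0.87404) + e^(−1.8436) = 1.0000 + 0.41726 + 0.15825 = 1.5755.
P₂ = e^(−E₂/kT) / Z = 0.15825/1.5755 = 0.100.

0.100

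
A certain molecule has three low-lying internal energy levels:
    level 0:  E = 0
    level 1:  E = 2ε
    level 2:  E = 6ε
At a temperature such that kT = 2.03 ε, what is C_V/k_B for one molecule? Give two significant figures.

Eᵢ/kT = 0, 0.9852, 2.956.
Z = Σ e^(−Eᵢ/kT) = e^(−0) + e^(−0.9852) + e^(−2.956) = 1.000 + 0.3734 + 0.05203 = 1.425.
⟨E⟩ = 0.7431 ε, ⟨E²⟩ = 2.363 ε².
C_V/k_B = (⟨E²⟩ − ⟨E⟩²)/(kT)² = (2.363 − 0.5522)/4.121 = 0.44.

0.44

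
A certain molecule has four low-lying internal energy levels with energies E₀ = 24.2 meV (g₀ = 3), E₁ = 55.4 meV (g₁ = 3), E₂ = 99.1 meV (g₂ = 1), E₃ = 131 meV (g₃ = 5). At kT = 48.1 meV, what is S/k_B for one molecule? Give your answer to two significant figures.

2.2

Eᵢ/kT = 0.5031, 1.152, 2.060, 2.723.
Z = Σ gᵢe^(−Eᵢ/kT) = 3·e^(−0.5031) + 3·e^(−1.152) + 1·e^(−2.060) + 5·e^(−2.723) = 1.814 + 0.9480 + 0.1275 + 0.3284 = 3.218.
⟨E⟩ = Σ EᵢPᵢ = 47.26 meV.
S/k_B = ln Z + ⟨E⟩/kT = ln(3.218) + 47.26/48.1 = 1.169 + 0.9825 = 2.2.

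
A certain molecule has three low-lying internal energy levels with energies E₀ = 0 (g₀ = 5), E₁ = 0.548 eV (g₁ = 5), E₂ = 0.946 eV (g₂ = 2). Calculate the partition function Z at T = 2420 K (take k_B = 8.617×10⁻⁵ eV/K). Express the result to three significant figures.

k_BT = 8.617×10⁻⁵ × 2420 K = 0.20853 eV.
Eᵢ/kT = 0, 2.6279, 4.5365.
Z = Σ gᵢe^(−Eᵢ/kT) = 5·e^(−0) + 5·e^(−2.6279) + 2·e^(−4.5365) = 5.0000 + 0.36115 + 0.021422 = 5.3826.

Z = 5.38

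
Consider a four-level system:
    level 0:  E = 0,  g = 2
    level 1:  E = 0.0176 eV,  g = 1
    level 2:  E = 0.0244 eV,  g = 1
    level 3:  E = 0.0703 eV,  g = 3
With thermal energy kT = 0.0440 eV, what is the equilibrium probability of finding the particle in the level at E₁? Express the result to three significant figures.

Eᵢ/kT = 0, 0.40000, 0.55455, 1.5977.
Z = Σ gᵢe^(−Eᵢ/kT) = 2·e^(−0) + 1·e^(−0.40000) + 1·e^(−0.55455) + 3·e^(−1.5977) = 2.0000 + 0.67032 + 0.57433 + 0.60708 = 3.8517.
P₁ = g₁ e^(−E₁/kT) / Z = 0.67032/3.8517 = 0.174.

0.174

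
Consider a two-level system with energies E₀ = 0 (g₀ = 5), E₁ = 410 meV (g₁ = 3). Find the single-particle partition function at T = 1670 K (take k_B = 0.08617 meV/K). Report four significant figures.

Z = 5.174

k_BT = 0.08617 × 1670 K = 143.904 meV.
Eᵢ/kT = 0, 2.84912.
Z = Σ gᵢe^(−Eᵢ/kT) = 5·e^(−0) + 3·e^(−2.84912) = 5.00000 + 0.173686 = 5.17369.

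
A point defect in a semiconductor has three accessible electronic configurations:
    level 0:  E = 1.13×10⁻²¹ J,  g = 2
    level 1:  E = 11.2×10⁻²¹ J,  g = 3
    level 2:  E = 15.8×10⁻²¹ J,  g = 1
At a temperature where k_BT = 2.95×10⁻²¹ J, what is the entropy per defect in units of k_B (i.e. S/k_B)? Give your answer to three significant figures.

Eᵢ/kT = 0.38305, 3.7966, 5.3559.
Z = Σ gᵢe^(−Eᵢ/kT) = 2·e^(−0.38305) + 3·e^(−3.7966) + 1·e^(−5.3559) = 1.3636 + 0.067341 + 0.0047202 = 1.4357.
⟨E⟩ = Σ EᵢPᵢ = 1.6505 ×10⁻²¹ J.
S/k_B = ln Z + ⟨E⟩/kT = ln(1.4357) + 1.6505/2.95 = 0.36165 + 0.55949 = 0.921.

0.921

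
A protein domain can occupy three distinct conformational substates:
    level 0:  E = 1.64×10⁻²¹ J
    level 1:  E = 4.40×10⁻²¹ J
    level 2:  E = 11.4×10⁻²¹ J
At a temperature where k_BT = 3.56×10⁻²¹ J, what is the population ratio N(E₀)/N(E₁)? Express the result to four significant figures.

n₀/n₁ = exp[−(E₀−E₁)/kT] = exp(−(-2.76 ×10⁻²¹ J)/(3.56 ×10⁻²¹ J)) = exp(0.775281) = 2.171.

2.171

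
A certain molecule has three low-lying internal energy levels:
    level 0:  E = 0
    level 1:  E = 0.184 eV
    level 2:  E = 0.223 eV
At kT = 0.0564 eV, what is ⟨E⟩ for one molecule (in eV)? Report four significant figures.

Eᵢ/kT = 0, 3.26241, 3.95390.
Z = Σ e^(−Eᵢ/kT) = e^(−0) + e^(−3.26241) + e^(−3.95390) = 1.00000 + 0.0382960 + 0.0191798 = 1.05748.
⟨E⟩ = Σ Eᵢ e^(−Eᵢ/kT) / Z = (0·1.00000 + 0.184·0.0382960 + 0.223·0.0191798) / 1.05748 = 0.01071 eV.

0.01071 eV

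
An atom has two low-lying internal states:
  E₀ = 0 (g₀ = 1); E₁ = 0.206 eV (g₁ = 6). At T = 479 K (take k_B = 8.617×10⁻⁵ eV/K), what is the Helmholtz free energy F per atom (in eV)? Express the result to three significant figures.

k_BT = 8.617×10⁻⁵ × 479 K = 0.041275 eV.
Eᵢ/kT = 0, 4.9909.
Z = Σ gᵢe^(−Eᵢ/kT) = 1·e^(−0) + 6·e^(−4.9909) = 1.0000 + 0.040797 = 1.0408.
F = −kT ln Z = −0.041275 × ln(1.0408) = −0.041275 × 0.039990 = -0.00165 eV.

-0.00165 eV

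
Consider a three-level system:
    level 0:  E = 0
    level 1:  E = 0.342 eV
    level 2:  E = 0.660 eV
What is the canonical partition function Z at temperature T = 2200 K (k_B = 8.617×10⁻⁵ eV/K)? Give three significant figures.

Z = 1.20

k_BT = 8.617×10⁻⁵ × 2200 K = 0.18957 eV.
Eᵢ/kT = 0, 1.8041, 3.4816.
Z = Σ e^(−Eᵢ/kT) = e^(−0) + e^(−1.8041) + e^(−3.4816) = 1.0000 + 0.16462 + 0.030758 = 1.1954.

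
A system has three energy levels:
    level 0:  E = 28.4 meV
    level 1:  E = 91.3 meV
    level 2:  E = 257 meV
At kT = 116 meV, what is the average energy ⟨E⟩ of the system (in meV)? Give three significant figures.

68.2 meV

Eᵢ/kT = 0.24483, 0.78707, 2.2155.
Z = Σ e^(−Eᵢ/kT) = e^(−0.24483) + e^(−0.78707) + e^(−2.2155) = 0.78284 + 0.45518 + 0.10910 = 1.3471.
⟨E⟩ = Σ Eᵢ e^(−Eᵢ/kT) / Z = (28.4·0.78284 + 91.3·0.45518 + 257·0.10910) / 1.3471 = 68.2 meV.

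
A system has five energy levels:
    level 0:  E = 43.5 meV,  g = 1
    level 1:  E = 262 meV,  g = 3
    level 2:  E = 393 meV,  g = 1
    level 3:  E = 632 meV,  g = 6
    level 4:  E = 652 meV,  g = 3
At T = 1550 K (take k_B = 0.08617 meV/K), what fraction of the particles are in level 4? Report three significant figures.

k_BT = 0.08617 × 1550 K = 133.56 meV.
Eᵢ/kT = 0.32570, 1.9617, 2.9425, 4.7320, 4.8817.
Z = Σ gᵢe^(−Eᵢ/kT) = 1·e^(−0.32570) + 3·e^(−1.9617) + 1·e^(−2.9425) + 6·e^(−4.7320) + 3·e^(−4.8817) = 0.72202 + 0.42186 + 0.052734 + 0.052853 + 0.022752 = 1.2722.
P₄ = g₄ e^(−E₄/kT) / Z = 0.022752/1.2722 = 0.0179.

0.0179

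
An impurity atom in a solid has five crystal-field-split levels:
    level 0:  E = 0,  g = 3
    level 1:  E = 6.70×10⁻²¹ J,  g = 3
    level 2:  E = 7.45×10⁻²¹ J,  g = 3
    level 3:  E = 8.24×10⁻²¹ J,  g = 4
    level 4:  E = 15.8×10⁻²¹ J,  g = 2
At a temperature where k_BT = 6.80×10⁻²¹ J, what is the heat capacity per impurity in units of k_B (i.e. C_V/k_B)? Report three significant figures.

Eᵢ/kT = 0, 0.98529, 1.0956, 1.2118, 2.3235.
Z = Σ gᵢe^(−Eᵢ/kT) = 3·e^(−0) + 3·e^(−0.98529) + 3·e^(−1.0956) + 4·e^(−1.2118) + 2·e^(−2.3235) = 3.0000 + 1.1200 + 1.0030 + 1.1906 + 0.19586 = 6.5095.
⟨E⟩ = 4.2832, ⟨E²⟩ = 36.205.
C_V/k_B = (⟨E²⟩ − ⟨E⟩²)/(kT)² = (36.205 − 18.346)/46.240 = 0.386.

0.386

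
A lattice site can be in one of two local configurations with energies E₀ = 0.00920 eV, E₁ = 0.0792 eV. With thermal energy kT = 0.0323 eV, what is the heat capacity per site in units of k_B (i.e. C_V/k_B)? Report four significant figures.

0.4329

Eᵢ/kT = 0.284830, 2.45201.
Z = Σ e^(−Eᵢ/kT) = e^(−0.284830) + e^(−2.45201) = 0.752142 + 0.0861203 = 0.838262.
⟨E⟩ = 0.0163916 eV, ⟨E²⟩ = 0.000720375 eV².
C_V/k_B = (⟨E²⟩ − ⟨E⟩²)/(kT)² = (0.000720375 − 0.000268685)/0.00104329 = 0.4329.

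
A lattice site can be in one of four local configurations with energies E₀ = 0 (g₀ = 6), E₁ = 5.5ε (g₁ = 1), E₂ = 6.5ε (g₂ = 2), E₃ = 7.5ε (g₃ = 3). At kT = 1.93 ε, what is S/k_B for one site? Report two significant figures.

1.9

Eᵢ/kT = 0, 2.850, 3.368, 3.886.
Z = Σ gᵢe^(−Eᵢ/kT) = 6·e^(−0) + 1·e^(−2.850) + 2·e^(−3.368) + 3·e^(−3.886) = 6.000 + 0.05784 + 0.06892 + 0.06158 = 6.188.
⟨E⟩ = Σ EᵢPᵢ = 0.1984 ε.
S/k_B = ln Z + ⟨E⟩/kT = ln(6.188) + 0.1984/1.93 = 1.823 + 0.1028 = 1.9.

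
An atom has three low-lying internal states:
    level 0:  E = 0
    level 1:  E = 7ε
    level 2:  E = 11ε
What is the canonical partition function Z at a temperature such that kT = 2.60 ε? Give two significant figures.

Eᵢ/kT = 0, 2.692, 4.231.
Z = Σ e^(−Eᵢ/kT) = e^(−0) + e^(−2.692) + e^(−4.231) = 1.000 + 0.06775 + 0.01454 = 1.082.

Z = 1.1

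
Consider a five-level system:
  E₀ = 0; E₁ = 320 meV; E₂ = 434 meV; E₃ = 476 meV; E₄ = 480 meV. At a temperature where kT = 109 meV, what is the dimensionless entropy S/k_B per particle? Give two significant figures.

0.40

Eᵢ/kT = 0, 2.936, 3.982, 4.367, 4.404.
Z = Σ e^(−Eᵢ/kT) = e^(−0) + e^(−2.936) + e^(−3.982) + e^(−4.367) + e^(−4.404) = 1.000 + 0.05308 + 0.01865 + 0.01269 + 0.01223 = 1.097.
⟨E⟩ = Σ EᵢPᵢ = 33.72 meV.
S/k_B = ln Z + ⟨E⟩/kT = ln(1.097) + 33.72/109 = 0.09258 + 0.3094 = 0.40.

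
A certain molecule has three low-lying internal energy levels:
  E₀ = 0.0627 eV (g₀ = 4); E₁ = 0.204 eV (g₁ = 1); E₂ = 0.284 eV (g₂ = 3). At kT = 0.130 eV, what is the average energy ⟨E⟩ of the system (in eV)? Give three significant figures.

Eᵢ/kT = 0.48231, 1.5692, 2.1846.
Z = Σ gᵢe^(−Eᵢ/kT) = 4·e^(−0.48231) + 1·e^(−1.5692) + 3·e^(−2.1846) = 2.4694 + 0.20821 + 0.33757 = 3.0152.
⟨E⟩ = Σ Eᵢ gᵢe^(−Eᵢ/kT) / Z = (0.0627·2.4694 + 0.204·0.20821 + 0.284·0.33757) / 3.0152 = 0.0972 eV.

0.0972 eV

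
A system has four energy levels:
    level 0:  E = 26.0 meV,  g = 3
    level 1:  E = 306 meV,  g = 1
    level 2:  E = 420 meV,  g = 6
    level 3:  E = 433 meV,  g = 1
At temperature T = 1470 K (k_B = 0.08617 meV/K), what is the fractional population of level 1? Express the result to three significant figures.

0.0321

k_BT = 0.08617 × 1470 K = 126.67 meV.
Eᵢ/kT = 0.20526, 2.4157, 3.3157, 3.4183.
Z = Σ gᵢe^(−Eᵢ/kT) = 3·e^(−0.20526) + 1·e^(−2.4157) + 6·e^(−3.3157) + 1·e^(−3.4183) = 2.4433 + 0.089305 + 0.21785 + 0.032768 = 2.7832.
P₁ = g₁ e^(−E₁/kT) / Z = 0.089305/2.7832 = 0.0321.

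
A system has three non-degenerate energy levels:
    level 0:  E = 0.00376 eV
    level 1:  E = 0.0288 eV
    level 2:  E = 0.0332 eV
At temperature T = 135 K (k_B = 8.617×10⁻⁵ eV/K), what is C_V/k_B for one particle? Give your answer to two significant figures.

0.73

k_BT = 8.617×10⁻⁵ × 135 K = 0.01163 eV.
Eᵢ/kT = 0.3233, 2.476, 2.855.
Z = Σ e^(−Eᵢ/kT) = e^(−0.3233) + e^(−2.476) + e^(−2.855) = 0.7238 + 0.08408 + 0.05756 = 0.8654.
⟨E⟩ = 0.008151 eV, ⟨E²⟩ = 0.0001657 eV².
C_V/k_B = (⟨E²⟩ − ⟨E⟩²)/(kT)² = (0.0001657 − 0.00006644)/0.0001353 = 0.73.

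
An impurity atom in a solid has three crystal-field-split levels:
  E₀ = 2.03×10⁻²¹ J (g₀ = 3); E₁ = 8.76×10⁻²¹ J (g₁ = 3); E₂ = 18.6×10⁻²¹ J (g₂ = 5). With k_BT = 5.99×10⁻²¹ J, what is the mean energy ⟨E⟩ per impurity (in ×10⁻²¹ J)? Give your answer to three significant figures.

Eᵢ/kT = 0.33890, 1.4624, 3.1052.
Z = Σ gᵢe^(−Eᵢ/kT) = 3·e^(−0.33890) + 3·e^(−1.4624) + 5·e^(−3.1052) = 2.1377 + 0.69504 + 0.22408 = 3.0568.
⟨E⟩ = Σ Eᵢ gᵢe^(−Eᵢ/kT) / Z = (2.03·2.1377 + 8.76·0.69504 + 18.6·0.22408) / 3.0568 = 4.77 ×10⁻²¹ J.

4.77 ×10⁻²¹ J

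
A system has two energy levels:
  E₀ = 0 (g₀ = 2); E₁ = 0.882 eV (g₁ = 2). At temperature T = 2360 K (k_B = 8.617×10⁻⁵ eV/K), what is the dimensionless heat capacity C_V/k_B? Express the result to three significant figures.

k_BT = 8.617×10⁻⁵ × 2360 K = 0.20336 eV.
Eᵢ/kT = 0, 4.3371.
Z = Σ gᵢe^(−Eᵢ/kT) = 2·e^(−0) + 2·e^(−4.3371) = 2.0000 + 0.026149 = 2.0261.
⟨E⟩ = 0.011383 eV, ⟨E²⟩ = 0.010040 eV².
C_V/k_B = (⟨E²⟩ − ⟨E⟩²)/(kT)² = (0.010040 − 0.00012957)/0.041355 = 0.240.

0.240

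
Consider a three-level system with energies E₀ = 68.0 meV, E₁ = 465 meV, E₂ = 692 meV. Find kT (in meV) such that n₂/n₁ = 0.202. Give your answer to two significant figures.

n₂/n₁ = exp[−(E₂−E₁)/kT] = 0.202.
⇒ (E₂−E₁)/kT = ln(1/0.202) = ln(4.950) = 1.599.
kT = 227 meV / 1.599 = 140 meV.

140 meV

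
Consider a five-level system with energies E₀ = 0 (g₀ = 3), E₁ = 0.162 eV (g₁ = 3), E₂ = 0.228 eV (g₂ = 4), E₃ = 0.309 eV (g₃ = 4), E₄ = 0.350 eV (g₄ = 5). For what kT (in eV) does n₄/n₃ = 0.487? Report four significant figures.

0.04350 eV

n₄/n₃ = (g₄/g₃) exp[−(E₄−E₃)/kT] = 0.487.
⇒ (E₄−E₃)/kT = ln((5/4)/0.487) = ln(2.56674) = 0.942637.
kT = 0.041 eV / 0.942637 = 0.04350 eV.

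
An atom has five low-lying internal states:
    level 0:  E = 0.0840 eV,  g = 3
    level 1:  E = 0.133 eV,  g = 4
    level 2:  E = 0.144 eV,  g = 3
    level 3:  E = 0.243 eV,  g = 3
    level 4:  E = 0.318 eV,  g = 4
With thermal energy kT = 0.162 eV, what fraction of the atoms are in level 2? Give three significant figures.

0.205

Eᵢ/kT = 0.51852, 0.82099, 0.88889, 1.5000, 1.9630.
Z = Σ gᵢe^(−Eᵢ/kT) = 3·e^(−0.51852) + 4·e^(−0.82099) + 3·e^(−0.88889) + 3·e^(−1.5000) + 4·e^(−1.9630) = 1.7862 + 1.7600 + 1.2333 + 0.66939 + 0.56175 = 6.0106.
P₂ = g₂ e^(−E₂/kT) / Z = 1.2333/6.0106 = 0.205.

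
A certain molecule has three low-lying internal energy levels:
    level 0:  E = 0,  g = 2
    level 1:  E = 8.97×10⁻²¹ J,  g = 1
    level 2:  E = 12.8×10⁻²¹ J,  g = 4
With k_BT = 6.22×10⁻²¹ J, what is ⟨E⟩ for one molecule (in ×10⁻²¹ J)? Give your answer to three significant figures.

Eᵢ/kT = 0, 1.4421, 2.0579.
Z = Σ gᵢe^(−Eᵢ/kT) = 2·e^(−0) + 1·e^(−1.4421) + 4·e^(−2.0579) = 2.0000 + 0.23643 + 0.51089 = 2.7473.
⟨E⟩ = Σ Eᵢ gᵢe^(−Eᵢ/kT) / Z = (0·2.0000 + 8.97·0.23643 + 12.8·0.51089) / 2.7473 = 3.15 ×10⁻²¹ J.

3.15 ×10⁻²¹ J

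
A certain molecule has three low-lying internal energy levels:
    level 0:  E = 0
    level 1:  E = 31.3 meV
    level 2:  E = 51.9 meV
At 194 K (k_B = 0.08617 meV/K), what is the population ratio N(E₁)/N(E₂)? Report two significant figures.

3.4

k_BT = 0.08617 × 194 K = 16.72 meV.
n₁/n₂ = exp[−(E₁−E₂)/kT] = exp(−(-20.6 meV)/(16.72 meV)) = exp(1.232) = 3.4.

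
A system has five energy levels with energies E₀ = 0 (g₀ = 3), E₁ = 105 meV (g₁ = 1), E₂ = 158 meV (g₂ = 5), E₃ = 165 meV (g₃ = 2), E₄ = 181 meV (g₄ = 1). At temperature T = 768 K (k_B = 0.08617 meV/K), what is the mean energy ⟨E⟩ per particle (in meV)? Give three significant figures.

34.2 meV

k_BT = 0.08617 × 768 K = 66.179 meV.
Eᵢ/kT = 0, 1.5866, 2.3875, 2.4932, 2.7350.
Z = Σ gᵢe^(−Eᵢ/kT) = 3·e^(−0) + 1·e^(−1.5866) + 5·e^(−2.3875) + 2·e^(−2.4932) + 1·e^(−2.7350) = 3.0000 + 0.20462 + 0.45930 + 0.16529 + 0.064894 = 3.8941.
⟨E⟩ = Σ Eᵢ gᵢe^(−Eᵢ/kT) / Z = (0·3.0000 + 105·0.20462 + 158·0.45930 + 165·0.16529 + 181·0.064894) / 3.8941 = 34.2 meV.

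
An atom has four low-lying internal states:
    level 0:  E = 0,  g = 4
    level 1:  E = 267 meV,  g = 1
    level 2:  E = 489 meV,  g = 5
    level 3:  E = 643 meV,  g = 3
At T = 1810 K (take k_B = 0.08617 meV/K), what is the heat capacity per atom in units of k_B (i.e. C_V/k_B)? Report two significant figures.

0.71

k_BT = 0.08617 × 1810 K = 156.0 meV.
Eᵢ/kT = 0, 1.712, 3.135, 4.122.
Z = Σ gᵢe^(−Eᵢ/kT) = 4·e^(−0) + 1·e^(−1.712) + 5·e^(−3.135) + 3·e^(−4.122) = 4.000 + 0.1805 + 0.2175 + 0.04864 = 4.447.
⟨E⟩ = 41.79 meV, ⟨E²⟩ = 19110 meV².
C_V/k_B = (⟨E²⟩ − ⟨E⟩²)/(kT)² = (19110 − 1746)/24340 = 0.71.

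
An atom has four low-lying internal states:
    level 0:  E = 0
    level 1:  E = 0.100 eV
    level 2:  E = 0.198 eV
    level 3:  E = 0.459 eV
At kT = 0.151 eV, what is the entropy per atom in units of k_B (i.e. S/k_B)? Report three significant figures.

Eᵢ/kT = 0, 0.66225, 1.3113, 3.0397.
Z = Σ e^(−Eᵢ/kT) = e^(−0) + e^(−0.66225) + e^(−1.3113) + e^(−3.0397) = 1.0000 + 0.51569 + 0.26947 + 0.047849 = 1.8330.
⟨E⟩ = Σ EᵢPᵢ = 0.069224 eV.
S/k_B = ln Z + ⟨E⟩/kT = ln(1.8330) + 0.069224/0.151 = 0.60595 + 0.45844 = 1.06.

1.06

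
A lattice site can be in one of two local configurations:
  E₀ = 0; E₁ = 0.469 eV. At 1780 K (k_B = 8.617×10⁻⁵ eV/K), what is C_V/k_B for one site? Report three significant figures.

k_BT = 8.617×10⁻⁵ × 1780 K = 0.15338 eV.
Eᵢ/kT = 0, 3.0578.
Z = Σ e^(−Eᵢ/kT) = e^(−0) + e^(−3.0578) = 1.0000 + 0.046991 = 1.0470.
⟨E⟩ = 0.021049 eV, ⟨E²⟩ = 0.0098722 eV².
C_V/k_B = (⟨E²⟩ − ⟨E⟩²)/(kT)² = (0.0098722 − 0.00044306)/0.023525 = 0.401.

0.401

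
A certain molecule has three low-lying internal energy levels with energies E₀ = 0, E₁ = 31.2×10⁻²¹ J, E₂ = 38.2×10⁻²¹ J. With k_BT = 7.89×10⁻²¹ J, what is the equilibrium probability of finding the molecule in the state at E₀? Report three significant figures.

Eᵢ/kT = 0, 3.9544, 4.8416.
Z = Σ e^(−Eᵢ/kT) = e^(−0) + e^(−3.9544) + e^(−4.8416) = 1.0000 + 0.019170 + 0.0078944 = 1.0271.
P₀ = e^(−E₀/kT) / Z = 1.0000/1.0271 = 0.974.

0.974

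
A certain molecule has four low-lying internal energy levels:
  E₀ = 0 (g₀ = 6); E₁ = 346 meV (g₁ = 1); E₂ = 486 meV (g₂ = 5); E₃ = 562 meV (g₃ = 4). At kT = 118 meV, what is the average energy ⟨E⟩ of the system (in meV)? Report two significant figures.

Eᵢ/kT = 0, 2.932, 4.119, 4.763.
Z = Σ gᵢe^(−Eᵢ/kT) = 6·e^(−0) + 1·e^(−2.932) + 5·e^(−4.119) + 4·e^(−4.763) = 6.000 + 0.05329 + 0.08130 + 0.03416 = 6.169.
⟨E⟩ = Σ Eᵢ gᵢe^(−Eᵢ/kT) / Z = (0·6.000 + 346·0.05329 + 486·0.08130 + 562·0.03416) / 6.169 = 13 meV.

13 meV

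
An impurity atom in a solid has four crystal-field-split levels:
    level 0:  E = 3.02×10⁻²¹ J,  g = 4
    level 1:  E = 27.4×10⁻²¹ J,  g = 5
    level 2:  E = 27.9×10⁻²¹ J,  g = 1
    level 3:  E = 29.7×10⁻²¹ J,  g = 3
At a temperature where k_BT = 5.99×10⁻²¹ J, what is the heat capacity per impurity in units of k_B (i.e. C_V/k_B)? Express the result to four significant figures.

0.5560

Eᵢ/kT = 0.504174, 4.57429, 4.65776, 4.95826.
Z = Σ gᵢe^(−Eᵢ/kT) = 4·e^(−0.504174) + 5·e^(−4.57429) + 1·e^(−4.65776) + 3·e^(−4.95826) = 2.41602 + 0.0515681 + 0.00948769 + 0.0210754 = 2.49815.
⟨E⟩ = 3.84284, ⟨E²⟩ = 34.7161.
C_V/k_B = (⟨E²⟩ − ⟨E⟩²)/(kT)² = (34.7161 − 14.7674)/35.8801 = 0.5560.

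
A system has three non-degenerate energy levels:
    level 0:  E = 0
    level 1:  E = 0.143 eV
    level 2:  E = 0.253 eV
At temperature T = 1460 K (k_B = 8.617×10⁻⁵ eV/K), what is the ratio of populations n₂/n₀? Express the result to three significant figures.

k_BT = 8.617×10⁻⁵ × 1460 K = 0.12581 eV.
n₂/n₀ = exp[−(E₂−E₀)/kT] = exp(−(0.253 eV)/(0.12581 eV)) = exp(-2.0110) = 0.134.

0.134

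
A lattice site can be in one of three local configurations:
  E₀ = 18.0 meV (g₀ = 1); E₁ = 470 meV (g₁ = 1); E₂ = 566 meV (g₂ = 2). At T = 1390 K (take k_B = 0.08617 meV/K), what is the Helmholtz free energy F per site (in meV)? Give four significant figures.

k_BT = 0.08617 × 1390 K = 119.776 meV.
Eᵢ/kT = 0.150281, 3.92399, 4.72549.
Z = Σ gᵢe^(−Eᵢ/kT) = 1·e^(−0.150281) + 1·e^(−3.92399) + 2·e^(−4.72549) = 0.860466 + 0.0197621 + 0.0177327 = 0.897961.
F = −kT ln Z = −119.776 × ln(0.897961) = −119.776 × -0.107629 = 12.89 meV.

12.89 meV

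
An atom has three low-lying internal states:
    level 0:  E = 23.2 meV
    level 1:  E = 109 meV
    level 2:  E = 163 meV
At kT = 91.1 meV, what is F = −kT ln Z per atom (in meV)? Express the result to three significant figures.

-19.9 meV

Eᵢ/kT = 0.25467, 1.1965, 1.7892.
Z = Σ e^(−Eᵢ/kT) = e^(−0.25467) + e^(−1.1965) + e^(−1.7892) = 0.77517 + 0.30225 + 0.16709 = 1.2445.
F = −kT ln Z = −91.1 × ln(1.2445) = −91.1 × 0.21873 = -19.9 meV.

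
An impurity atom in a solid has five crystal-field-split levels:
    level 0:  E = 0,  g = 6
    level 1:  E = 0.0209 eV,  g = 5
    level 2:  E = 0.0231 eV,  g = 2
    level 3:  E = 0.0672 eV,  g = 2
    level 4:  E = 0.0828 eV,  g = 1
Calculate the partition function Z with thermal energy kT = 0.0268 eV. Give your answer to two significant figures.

Z = 9.3

Eᵢ/kT = 0, 0.7799, 0.8619, 2.507, 3.090.
Z = Σ gᵢe^(−Eᵢ/kT) = 6·e^(−0) + 5·e^(−0.7799) + 2·e^(−0.8619) + 2·e^(−2.507) + 1·e^(−3.090) = 6.000 + 2.292 + 0.8447 + 0.1630 + 0.04550 = 9.345.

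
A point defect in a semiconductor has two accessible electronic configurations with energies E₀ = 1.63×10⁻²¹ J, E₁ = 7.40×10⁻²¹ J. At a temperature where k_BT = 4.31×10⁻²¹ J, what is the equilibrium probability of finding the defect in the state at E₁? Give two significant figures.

Eᵢ/kT = 0.3782, 1.717.
Z = Σ e^(−Eᵢ/kT) = e^(−0.3782) + e^(−1.717) = 0.6851 + 0.1796 = 0.8647.
P₁ = e^(−E₁/kT) / Z = 0.1796/0.8647 = 0.21.

0.21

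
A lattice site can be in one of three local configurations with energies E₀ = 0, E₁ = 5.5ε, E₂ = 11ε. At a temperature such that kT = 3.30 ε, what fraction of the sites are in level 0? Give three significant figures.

0.817

Eᵢ/kT = 0, 1.6667, 3.3333.
Z = Σ e^(−Eᵢ/kT) = e^(−0) + e^(−1.6667) + e^(−3.3333) = 1.0000 + 0.18887 + 0.035675 = 1.2245.
P₀ = e^(−E₀/kT) / Z = 1.0000/1.2245 = 0.817.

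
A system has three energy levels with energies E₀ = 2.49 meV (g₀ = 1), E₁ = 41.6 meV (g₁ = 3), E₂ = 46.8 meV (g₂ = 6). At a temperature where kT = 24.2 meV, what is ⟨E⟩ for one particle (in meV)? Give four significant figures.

28.26 meV

Eᵢ/kT = 0.102893, 1.71901, 1.93388.
Z = Σ gᵢe^(−Eᵢ/kT) = 1·e^(−0.102893) + 3·e^(−1.71901) + 6·e^(−1.93388) = 0.902224 + 0.537731 + 0.867517 = 2.30747.
⟨E⟩ = Σ Eᵢ gᵢe^(−Eᵢ/kT) / Z = (2.49·0.902224 + 41.6·0.537731 + 46.8·0.867517) / 2.30747 = 28.26 meV.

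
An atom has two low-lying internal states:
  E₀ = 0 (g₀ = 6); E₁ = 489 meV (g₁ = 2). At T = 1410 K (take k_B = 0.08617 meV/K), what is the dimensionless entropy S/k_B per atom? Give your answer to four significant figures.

k_BT = 0.08617 × 1410 K = 121.500 meV.
Eᵢ/kT = 0, 4.02469.
Z = Σ gᵢe^(−Eᵢ/kT) = 6·e^(−0) + 2·e^(−4.02469) = 6.00000 + 0.0357379 = 6.03574.
⟨E⟩ = Σ EᵢPᵢ = 2.89539 meV.
S/k_B = ln Z + ⟨E⟩/kT = ln(6.03574) + 2.89539/121.500 = 1.79770 + 0.0238304 = 1.822.

1.822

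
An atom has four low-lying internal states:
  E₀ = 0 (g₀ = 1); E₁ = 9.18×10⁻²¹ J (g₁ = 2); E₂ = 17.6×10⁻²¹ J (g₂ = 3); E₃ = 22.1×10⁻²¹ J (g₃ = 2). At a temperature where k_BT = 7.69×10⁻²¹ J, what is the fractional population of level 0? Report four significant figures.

Eᵢ/kT = 0, 1.19376, 2.28869, 2.87386.
Z = Σ gᵢe^(−Eᵢ/kT) = 1·e^(−0) + 2·e^(−1.19376) + 3·e^(−2.28869) + 2·e^(−2.87386) = 1.00000 + 0.606159 + 0.304198 + 0.112961 = 2.02332.
P₀ = g₀ e^(−E₀/kT) / Z = 1.00000/2.02332 = 0.4942.

0.4942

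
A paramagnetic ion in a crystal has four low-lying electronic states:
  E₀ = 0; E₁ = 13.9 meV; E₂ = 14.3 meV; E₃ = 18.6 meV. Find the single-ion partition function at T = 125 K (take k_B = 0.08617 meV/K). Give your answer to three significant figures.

Z = 1.72

k_BT = 0.08617 × 125 K = 10.771 meV.
Eᵢ/kT = 0, 1.2905, 1.3276, 1.7269.
Z = Σ e^(−Eᵢ/kT) = e^(−0) + e^(−1.2905) + e^(−1.3276) + e^(−1.7269) = 1.0000 + 0.27513 + 0.26511 + 0.17783 = 1.7181.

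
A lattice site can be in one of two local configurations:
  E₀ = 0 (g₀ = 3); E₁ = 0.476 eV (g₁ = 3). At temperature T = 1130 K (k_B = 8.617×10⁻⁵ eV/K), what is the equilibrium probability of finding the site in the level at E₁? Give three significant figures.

k_BT = 8.617×10⁻⁵ × 1130 K = 0.097372 eV.
Eᵢ/kT = 0, 4.8885.
Z = Σ gᵢe^(−Eᵢ/kT) = 3·e^(−0) + 3·e^(−4.8885) = 3.0000 + 0.022598 = 3.0226.
P₁ = g₁ e^(−E₁/kT) / Z = 0.022598/3.0226 = 0.00748.

0.00748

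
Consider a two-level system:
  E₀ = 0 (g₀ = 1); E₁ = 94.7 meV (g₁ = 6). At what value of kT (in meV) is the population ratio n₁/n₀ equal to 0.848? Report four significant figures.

n₁/n₀ = (g₁/g₀) exp[−(E₁−E₀)/kT] = 0.848.
⇒ (E₁−E₀)/kT = ln((6/1)/0.848) = ln(7.07547) = 1.95663.
kT = 94.7 meV / 1.95663 = 48.40 meV.

48.40 meV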